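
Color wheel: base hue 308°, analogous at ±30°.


Base hue: 308°
Left analog: (308 - 30) mod 360 = 278°
Right analog: (308 + 30) mod 360 = 338°
Analogous hues = 278° and 338°


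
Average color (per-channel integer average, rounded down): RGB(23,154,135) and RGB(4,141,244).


Midpoint: each channel = ⌊(C₁+C₂)/2⌋
R: ⌊(23+4)/2⌋ = 13
G: ⌊(154+141)/2⌋ = 147
B: ⌊(135+244)/2⌋ = 189
= RGB(13, 147, 189)


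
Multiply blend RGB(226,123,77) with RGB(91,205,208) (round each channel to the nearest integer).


Multiply: C = A×B/255, rounded to nearest integer
R: 226×91/255 = 20566/255 ≈ 80.651 → 81
G: 123×205/255 = 25215/255 ≈ 98.882 → 99
B: 77×208/255 = 16016/255 ≈ 62.808 → 63
= RGB(81, 99, 63)


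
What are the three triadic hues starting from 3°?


Triadic: equally spaced at 120° intervals
H1 = 3°
H2 = (3 + 120) mod 360 = 123°
H3 = (3 + 240) mod 360 = 243°
Triadic = 3°, 123°, 243°


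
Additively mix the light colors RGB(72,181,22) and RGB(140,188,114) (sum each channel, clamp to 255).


Additive: each channel = min(255, C₁+C₂)
R: 72+140 = 212 → 212
G: 181+188 = 369 → 255
B: 22+114 = 136 → 136
= RGB(212, 255, 136)


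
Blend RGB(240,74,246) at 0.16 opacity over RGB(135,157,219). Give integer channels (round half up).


C = α×F + (1-α)×B, with 1-α = 0.84
R: 0.16×240 + 0.84×135 = 38.40 + 113.40 = 151.80 → 152
G: 0.16×74 + 0.84×157 = 11.84 + 131.88 = 143.72 → 144
B: 0.16×246 + 0.84×219 = 39.36 + 183.96 = 223.32 → 223
= RGB(152, 144, 223)


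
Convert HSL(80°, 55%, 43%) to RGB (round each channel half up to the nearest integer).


H=80°, S=0.55, L=0.43
C = (1-|2L-1|)×S = (1-|-0.14|)×0.55 = 0.473
H' = H/60 = 80/60 ≈ 1.3333; X = C×(1-|H' mod 2 - 1|) ≈ 0.3153
m = L - C/2 = 0.43 - 0.2365 = 0.1935
Sector ⌊H'⌋ = 1 → (R',G',B') = (≈0.3153, 0.473, 0.0)
RGB = ((R'+m)×255, (G'+m)×255, (B'+m)×255) = (129.7525, 169.9575, 49.3425)
Round half up → RGB(130, 170, 49)


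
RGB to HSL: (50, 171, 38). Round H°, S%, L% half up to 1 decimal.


Normalize: R'=50/255≈0.1961, G'=171/255≈0.6706, B'=38/255≈0.1490
Max=171/255, Min=38/255, Δ=Max-Min=133/255
L = (Max+Min)/2 = (171+38)/510 = 209/510 = 0.40980… → L = 41.0%
L ≤ 0.5 → S = Δ/(Max+Min) = 133/(171+38) = 133/209 = 0.63636… → S = 63.6%
(the 1/255 factors cancel in S and H, so raw channel differences can be used)
Max is G' → H = 60 × ((B-R)/Δ + 2) = 60 × ((38-50)/133 + 2)
  -12/133 + 2 = -0.0902… + 2 = 1.9097…
  H = 60 × 1.9097… = 114.586…° → H = 114.6°
= HSL(114.6°, 63.6%, 41.0%)


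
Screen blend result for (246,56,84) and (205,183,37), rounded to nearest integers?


Screen: C = 255 - (255-A)×(255-B)/255, rounded to nearest integer
R: 255 - (255-246)×(255-205)/255 = 255 - 450/255 ≈ 255 - 1.765 = 253.235 → 253
G: 255 - (255-56)×(255-183)/255 = 255 - 14328/255 ≈ 255 - 56.188 = 198.812 → 199
B: 255 - (255-84)×(255-37)/255 = 255 - 37278/255 ≈ 255 - 146.188 = 108.812 → 109
= RGB(253, 199, 109)


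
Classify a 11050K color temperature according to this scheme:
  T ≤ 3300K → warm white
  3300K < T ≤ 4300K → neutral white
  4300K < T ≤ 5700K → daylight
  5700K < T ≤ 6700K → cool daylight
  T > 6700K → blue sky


Temperature: 11050K
11050K > 6700K → blue sky
Classification: blue sky


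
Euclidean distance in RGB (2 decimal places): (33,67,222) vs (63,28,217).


d = √[(R₁-R₂)² + (G₁-G₂)² + (B₁-B₂)²]
d = √[(33-63)² + (67-28)² + (222-217)²]
d = √[900 + 1521 + 25]
d = √2446
d ≈ 49.46


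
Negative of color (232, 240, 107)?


Invert: (255-R, 255-G, 255-B)
R: 255-232 = 23
G: 255-240 = 15
B: 255-107 = 148
= RGB(23, 15, 148)


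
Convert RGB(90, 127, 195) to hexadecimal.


R = 90 → 5A (hex)
G = 127 → 7F (hex)
B = 195 → C3 (hex)
Hex = #5A7FC3


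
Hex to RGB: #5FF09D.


5F → 95 (R)
F0 → 240 (G)
9D → 157 (B)
= RGB(95, 240, 157)


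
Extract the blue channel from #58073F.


Color: #58073F
R = 58 = 88
G = 07 = 7
B = 3F = 63
Blue = 63


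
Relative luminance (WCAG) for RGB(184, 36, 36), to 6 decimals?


Linearize each channel (sRGB transfer function): c = v/255; c_lin = c/12.92 if c ≤ 0.04045, else ((c+0.055)/1.055)^2.4
  R: 184/255 ≈ 0.721569 > 0.04045 → ((0.721569+0.055)/1.055)^2.4 ≈ 0.479320
  G: 36/255 ≈ 0.141176 > 0.04045 → ((0.141176+0.055)/1.055)^2.4 ≈ 0.017642
  B: 36/255 ≈ 0.141176 > 0.04045 → ((0.141176+0.055)/1.055)^2.4 ≈ 0.017642
R_lin = 0.479320, G_lin = 0.017642, B_lin = 0.017642
L = 0.2126×R + 0.7152×G + 0.0722×B
L = 0.2126×0.479320 + 0.7152×0.017642 + 0.0722×0.017642
L ≈ 0.115795


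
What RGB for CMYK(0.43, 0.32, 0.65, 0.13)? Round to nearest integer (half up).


R = 255 × (1-C) × (1-K) = 255 × 0.57 × 0.87 = 126.4545 → 126
G = 255 × (1-M) × (1-K) = 255 × 0.68 × 0.87 = 150.858 → 151
B = 255 × (1-Y) × (1-K) = 255 × 0.35 × 0.87 = 77.6475 → 78
= RGB(126, 151, 78)


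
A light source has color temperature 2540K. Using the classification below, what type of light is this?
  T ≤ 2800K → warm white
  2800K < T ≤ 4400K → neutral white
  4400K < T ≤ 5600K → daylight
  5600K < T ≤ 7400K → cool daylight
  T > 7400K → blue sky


Temperature: 2540K
2540K ≤ 2800K → warm white
Classification: warm white


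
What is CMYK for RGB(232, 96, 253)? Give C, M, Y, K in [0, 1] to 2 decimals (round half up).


R'=232/255≈0.9098, G'=96/255≈0.3765, B'=253/255≈0.9922
K = 1 - max(R',G',B') = 1 - 253/255 = 2/255 = 0.00784… → 0.01
(1-R'-K)/(1-K) simplifies to (max-R)/max with max = 253:
C = (253-232)/253 = 21/253 = 0.08300… → 0.08
M = (253-96)/253 = 157/253 = 0.62055… → 0.62
Y = (253-253)/253 = 0/253 = 0 → 0.00
= CMYK(0.08, 0.62, 0.00, 0.01)


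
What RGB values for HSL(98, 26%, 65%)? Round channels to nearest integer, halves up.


H=98°, S=0.26, L=0.65
C = (1-|2L-1|)×S = (1-|0.30|)×0.26 = 0.182
H' = H/60 = 98/60 ≈ 1.6333; X = C×(1-|H' mod 2 - 1|) ≈ 0.0667
m = L - C/2 = 0.65 - 0.091 = 0.559
Sector ⌊H'⌋ = 1 → (R',G',B') = (≈0.0667, 0.182, 0.0)
RGB = ((R'+m)×255, (G'+m)×255, (B'+m)×255) = (159.562, 188.955, 142.545)
Round half up → RGB(160, 189, 143)


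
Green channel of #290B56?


Color: #290B56
R = 29 = 41
G = 0B = 11
B = 56 = 86
Green = 11


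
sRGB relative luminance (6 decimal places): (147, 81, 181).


Linearize each channel (sRGB transfer function): c = v/255; c_lin = c/12.92 if c ≤ 0.04045, else ((c+0.055)/1.055)^2.4
  R: 147/255 ≈ 0.576471 > 0.04045 → ((0.576471+0.055)/1.055)^2.4 ≈ 0.291771
  G: 81/255 ≈ 0.317647 > 0.04045 → ((0.317647+0.055)/1.055)^2.4 ≈ 0.082283
  B: 181/255 ≈ 0.709804 > 0.04045 → ((0.709804+0.055)/1.055)^2.4 ≈ 0.462077
R_lin = 0.291771, G_lin = 0.082283, B_lin = 0.462077
L = 0.2126×R + 0.7152×G + 0.0722×B
L = 0.2126×0.291771 + 0.7152×0.082283 + 0.0722×0.462077
L ≈ 0.154241


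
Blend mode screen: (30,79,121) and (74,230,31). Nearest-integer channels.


Screen: C = 255 - (255-A)×(255-B)/255, rounded to nearest integer
R: 255 - (255-30)×(255-74)/255 = 255 - 40725/255 ≈ 255 - 159.706 = 95.294 → 95
G: 255 - (255-79)×(255-230)/255 = 255 - 4400/255 ≈ 255 - 17.255 = 237.745 → 238
B: 255 - (255-121)×(255-31)/255 = 255 - 30016/255 ≈ 255 - 117.710 = 137.290 → 137
= RGB(95, 238, 137)


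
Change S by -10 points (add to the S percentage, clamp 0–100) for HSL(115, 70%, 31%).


Original S = 70%
Adjustment = -10 percentage points
New S = 70 + (-10) = 60
Clamp to [0, 100] → 60
= HSL(115°, 60%, 31%)


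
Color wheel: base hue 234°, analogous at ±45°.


Base hue: 234°
Left analog: (234 - 45) mod 360 = 189°
Right analog: (234 + 45) mod 360 = 279°
Analogous hues = 189° and 279°


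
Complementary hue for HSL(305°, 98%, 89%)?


Complement = opposite side of color wheel = hue + 180°
H' = (305 + 180) mod 360 = 125°
S and L unchanged.
= HSL(125°, 98%, 89%)


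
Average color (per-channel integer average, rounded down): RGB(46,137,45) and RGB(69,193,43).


Midpoint: each channel = ⌊(C₁+C₂)/2⌋
R: ⌊(46+69)/2⌋ = 57
G: ⌊(137+193)/2⌋ = 165
B: ⌊(45+43)/2⌋ = 44
= RGB(57, 165, 44)


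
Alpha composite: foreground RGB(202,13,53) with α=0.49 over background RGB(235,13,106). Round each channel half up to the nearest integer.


C = α×F + (1-α)×B, with 1-α = 0.51
R: 0.49×202 + 0.51×235 = 98.98 + 119.85 = 218.83 → 219
G: 0.49×13 + 0.51×13 = 6.37 + 6.63 = 13.00 → 13
B: 0.49×53 + 0.51×106 = 25.97 + 54.06 = 80.03 → 80
= RGB(219, 13, 80)


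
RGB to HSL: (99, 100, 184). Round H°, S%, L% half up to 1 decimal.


Normalize: R'=99/255≈0.3882, G'=100/255≈0.3922, B'=184/255≈0.7216
Max=184/255, Min=99/255, Δ=Max-Min=85/255
L = (Max+Min)/2 = (184+99)/510 = 283/510 = 0.55490… → L = 55.5%
L > 0.5 → S = Δ/(2-Max-Min) = 85/(510-184-99) = 85/227 = 0.37444… → S = 37.4%
(the 1/255 factors cancel in S and H, so raw channel differences can be used)
Max is B' → H = 60 × ((R-G)/Δ + 4) = 60 × ((99-100)/85 + 4)
  -1/85 + 4 = -0.0117… + 4 = 3.9882…
  H = 60 × 3.9882… = 239.294…° → H = 239.3°
= HSL(239.3°, 37.4%, 55.5%)


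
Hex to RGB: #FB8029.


FB → 251 (R)
80 → 128 (G)
29 → 41 (B)
= RGB(251, 128, 41)


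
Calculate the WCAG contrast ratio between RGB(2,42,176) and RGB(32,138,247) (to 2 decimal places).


Linearize each sRGB channel c=v/255: c/12.92 if c ≤ 0.04045 else ((c+0.055)/1.055)^2.4
L = 0.2126×R_lin + 0.7152×G_lin + 0.0722×B_lin
Color 1 (2,42,176):
  R=2: 2/255≈0.0078 ≤ 0.04045 → 0.0078/12.92 ≈ 0.00061
  G=42: 42/255≈0.1647 > 0.04045 → ((0.1647+0.055)/1.055)^2.4 ≈ 0.02315
  B=176: 176/255≈0.6902 > 0.04045 → ((0.6902+0.055)/1.055)^2.4 ≈ 0.43415
  L1 = 0.2126×0.00061 + 0.7152×0.02315 + 0.0722×0.43415 ≈ 0.04803
Color 2 (32,138,247):
  R=32: 32/255≈0.1255 > 0.04045 → ((0.1255+0.055)/1.055)^2.4 ≈ 0.01444
  G=138: 138/255≈0.5412 > 0.04045 → ((0.5412+0.055)/1.055)^2.4 ≈ 0.25415
  B=247: 247/255≈0.9686 > 0.04045 → ((0.9686+0.055)/1.055)^2.4 ≈ 0.93011
  L2 = 0.2126×0.01444 + 0.7152×0.25415 + 0.0722×0.93011 ≈ 0.25199
Lighter = 0.25199, Darker = 0.04803
Ratio = (L_lighter + 0.05) / (L_darker + 0.05)
Ratio = (0.25199 + 0.05) / (0.04803 + 0.05) = 0.30199 / 0.09803 ≈ 3.0805
Ratio ≈ 3.08:1


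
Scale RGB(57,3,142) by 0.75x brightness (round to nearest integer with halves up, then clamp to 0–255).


Multiply each channel by 0.75, round half up, clamp to [0, 255]
R: 57×0.75 = 42.75 → round → 43
G: 3×0.75 = 2.25 → round → 2
B: 142×0.75 = 106.5 → round → 107
= RGB(43, 2, 107)


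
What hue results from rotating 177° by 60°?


New hue = (H + rotation) mod 360
New hue = (177 + 60) mod 360
= 237 mod 360
= 237°


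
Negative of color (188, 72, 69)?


Invert: (255-R, 255-G, 255-B)
R: 255-188 = 67
G: 255-72 = 183
B: 255-69 = 186
= RGB(67, 183, 186)


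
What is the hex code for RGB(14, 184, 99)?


R = 14 → 0E (hex)
G = 184 → B8 (hex)
B = 99 → 63 (hex)
Hex = #0EB863


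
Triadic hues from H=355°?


Triadic: equally spaced at 120° intervals
H1 = 355°
H2 = (355 + 120) mod 360 = 115°
H3 = (355 + 240) mod 360 = 235°
Triadic = 355°, 115°, 235°


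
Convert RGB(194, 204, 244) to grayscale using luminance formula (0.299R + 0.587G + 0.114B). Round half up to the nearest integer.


Gray = 0.299×R + 0.587×G + 0.114×B
Gray = 0.299×194 + 0.587×204 + 0.114×244
Gray = 58.006 + 119.748 + 27.816
Gray = 205.570 → round half up → 206
Gray = 206


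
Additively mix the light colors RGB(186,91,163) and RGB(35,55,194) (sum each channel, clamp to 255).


Additive: each channel = min(255, C₁+C₂)
R: 186+35 = 221 → 221
G: 91+55 = 146 → 146
B: 163+194 = 357 → 255
= RGB(221, 146, 255)


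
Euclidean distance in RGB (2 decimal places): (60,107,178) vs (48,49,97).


d = √[(R₁-R₂)² + (G₁-G₂)² + (B₁-B₂)²]
d = √[(60-48)² + (107-49)² + (178-97)²]
d = √[144 + 3364 + 6561]
d = √10069
d ≈ 100.34


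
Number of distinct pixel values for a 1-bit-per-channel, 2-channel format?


Total bits = 1 bits/channel × 2 channels = 2 bits
Distinct pixel values = 2^2
= 4 pixel values


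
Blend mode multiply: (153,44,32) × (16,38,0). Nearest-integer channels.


Multiply: C = A×B/255, rounded to nearest integer
R: 153×16/255 = 2448/255 ≈ 9.600 → 10
G: 44×38/255 = 1672/255 ≈ 6.557 → 7
B: 32×0/255 = 0/255 ≈ 0.000 → 0
= RGB(10, 7, 0)


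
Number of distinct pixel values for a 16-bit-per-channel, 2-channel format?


Total bits = 16 bits/channel × 2 channels = 32 bits
Distinct pixel values = 2^32
= 4,294,967,296 pixel values


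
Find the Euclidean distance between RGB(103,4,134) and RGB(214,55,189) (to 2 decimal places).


d = √[(R₁-R₂)² + (G₁-G₂)² + (B₁-B₂)²]
d = √[(103-214)² + (4-55)² + (134-189)²]
d = √[12321 + 2601 + 3025]
d = √17947
d ≈ 133.97


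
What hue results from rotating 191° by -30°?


New hue = (H + rotation) mod 360
New hue = (191 -30) mod 360
= 161 mod 360
= 161°


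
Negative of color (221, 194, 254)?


Invert: (255-R, 255-G, 255-B)
R: 255-221 = 34
G: 255-194 = 61
B: 255-254 = 1
= RGB(34, 61, 1)


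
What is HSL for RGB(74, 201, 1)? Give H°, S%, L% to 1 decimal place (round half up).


Normalize: R'=74/255≈0.2902, G'=201/255≈0.7882, B'=1/255≈0.0039
Max=201/255, Min=1/255, Δ=Max-Min=200/255
L = (Max+Min)/2 = (201+1)/510 = 202/510 = 0.39607… → L = 39.6%
L ≤ 0.5 → S = Δ/(Max+Min) = 200/(201+1) = 200/202 = 0.99009… → S = 99.0%
(the 1/255 factors cancel in S and H, so raw channel differences can be used)
Max is G' → H = 60 × ((B-R)/Δ + 2) = 60 × ((1-74)/200 + 2)
  -73/200 + 2 = -0.365 + 2 = 1.635
  H = 60 × 1.635 = 98.1° → H = 98.1°
= HSL(98.1°, 99.0%, 39.6%)


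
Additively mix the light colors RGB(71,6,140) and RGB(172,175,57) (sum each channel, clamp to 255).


Additive: each channel = min(255, C₁+C₂)
R: 71+172 = 243 → 243
G: 6+175 = 181 → 181
B: 140+57 = 197 → 197
= RGB(243, 181, 197)


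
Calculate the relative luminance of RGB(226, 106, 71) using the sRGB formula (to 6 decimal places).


Linearize each channel (sRGB transfer function): c = v/255; c_lin = c/12.92 if c ≤ 0.04045, else ((c+0.055)/1.055)^2.4
  R: 226/255 ≈ 0.886275 > 0.04045 → ((0.886275+0.055)/1.055)^2.4 ≈ 0.760525
  G: 106/255 ≈ 0.415686 > 0.04045 → ((0.415686+0.055)/1.055)^2.4 ≈ 0.144128
  B: 71/255 ≈ 0.278431 > 0.04045 → ((0.278431+0.055)/1.055)^2.4 ≈ 0.063010
R_lin = 0.760525, G_lin = 0.144128, B_lin = 0.063010
L = 0.2126×R + 0.7152×G + 0.0722×B
L = 0.2126×0.760525 + 0.7152×0.144128 + 0.0722×0.063010
L ≈ 0.269318


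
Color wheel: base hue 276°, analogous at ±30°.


Base hue: 276°
Left analog: (276 - 30) mod 360 = 246°
Right analog: (276 + 30) mod 360 = 306°
Analogous hues = 246° and 306°


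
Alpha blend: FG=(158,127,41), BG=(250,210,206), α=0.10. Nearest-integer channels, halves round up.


C = α×F + (1-α)×B, with 1-α = 0.90
R: 0.10×158 + 0.90×250 = 15.80 + 225.00 = 240.80 → 241
G: 0.10×127 + 0.90×210 = 12.70 + 189.00 = 201.70 → 202
B: 0.10×41 + 0.90×206 = 4.10 + 185.40 = 189.50 → 190
= RGB(241, 202, 190)


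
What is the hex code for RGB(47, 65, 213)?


R = 47 → 2F (hex)
G = 65 → 41 (hex)
B = 213 → D5 (hex)
Hex = #2F41D5


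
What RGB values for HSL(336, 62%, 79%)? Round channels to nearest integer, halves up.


H=336°, S=0.62, L=0.79
C = (1-|2L-1|)×S = (1-|0.58|)×0.62 = 0.2604
H' = H/60 = 336/60 ≈ 5.6000; X = C×(1-|H' mod 2 - 1|) = 0.10416
m = L - C/2 = 0.79 - 0.1302 = 0.6598
Sector ⌊H'⌋ = 5 → (R',G',B') = (0.2604, 0.0, 0.10416)
RGB = ((R'+m)×255, (G'+m)×255, (B'+m)×255) = (234.651, 168.249, 194.8098)
Round half up → RGB(235, 168, 195)


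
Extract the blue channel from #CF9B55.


Color: #CF9B55
R = CF = 207
G = 9B = 155
B = 55 = 85
Blue = 85


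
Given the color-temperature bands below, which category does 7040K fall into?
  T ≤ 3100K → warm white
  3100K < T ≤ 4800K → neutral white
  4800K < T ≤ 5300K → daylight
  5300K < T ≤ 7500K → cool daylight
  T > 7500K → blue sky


Temperature: 7040K
5300K < 7040K ≤ 7500K → cool daylight
Classification: cool daylight


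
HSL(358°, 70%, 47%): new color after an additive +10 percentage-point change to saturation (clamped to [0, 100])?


Original S = 70%
Adjustment = +10 percentage points
New S = 70 + (10) = 80
Clamp to [0, 100] → 80
= HSL(358°, 80%, 47%)


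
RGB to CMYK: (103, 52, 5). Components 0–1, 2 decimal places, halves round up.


R'=103/255≈0.4039, G'=52/255≈0.2039, B'=5/255≈0.0196
K = 1 - max(R',G',B') = 1 - 103/255 = 152/255 = 0.59607… → 0.60
(1-R'-K)/(1-K) simplifies to (max-R)/max with max = 103:
C = (103-103)/103 = 0/103 = 0 → 0.00
M = (103-52)/103 = 51/103 = 0.49514… → 0.50
Y = (103-5)/103 = 98/103 = 0.95145… → 0.95
= CMYK(0.00, 0.50, 0.95, 0.60)


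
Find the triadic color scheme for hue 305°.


Triadic: equally spaced at 120° intervals
H1 = 305°
H2 = (305 + 120) mod 360 = 65°
H3 = (305 + 240) mod 360 = 185°
Triadic = 305°, 65°, 185°


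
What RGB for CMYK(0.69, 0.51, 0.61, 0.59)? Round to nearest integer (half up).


R = 255 × (1-C) × (1-K) = 255 × 0.31 × 0.41 = 32.4105 → 32
G = 255 × (1-M) × (1-K) = 255 × 0.49 × 0.41 = 51.2295 → 51
B = 255 × (1-Y) × (1-K) = 255 × 0.39 × 0.41 = 40.7745 → 41
= RGB(32, 51, 41)


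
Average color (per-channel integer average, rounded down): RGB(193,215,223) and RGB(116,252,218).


Midpoint: each channel = ⌊(C₁+C₂)/2⌋
R: ⌊(193+116)/2⌋ = 154
G: ⌊(215+252)/2⌋ = 233
B: ⌊(223+218)/2⌋ = 220
= RGB(154, 233, 220)


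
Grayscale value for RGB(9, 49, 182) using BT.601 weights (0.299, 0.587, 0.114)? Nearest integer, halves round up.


Gray = 0.299×R + 0.587×G + 0.114×B
Gray = 0.299×9 + 0.587×49 + 0.114×182
Gray = 2.691 + 28.763 + 20.748
Gray = 52.202 → round half up → 52
Gray = 52


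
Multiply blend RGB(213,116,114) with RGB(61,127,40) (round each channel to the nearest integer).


Multiply: C = A×B/255, rounded to nearest integer
R: 213×61/255 = 12993/255 ≈ 50.953 → 51
G: 116×127/255 = 14732/255 ≈ 57.773 → 58
B: 114×40/255 = 4560/255 ≈ 17.882 → 18
= RGB(51, 58, 18)


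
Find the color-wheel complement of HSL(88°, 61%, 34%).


Complement = opposite side of color wheel = hue + 180°
H' = (88 + 180) mod 360 = 268°
S and L unchanged.
= HSL(268°, 61%, 34%)


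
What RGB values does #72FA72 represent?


72 → 114 (R)
FA → 250 (G)
72 → 114 (B)
= RGB(114, 250, 114)


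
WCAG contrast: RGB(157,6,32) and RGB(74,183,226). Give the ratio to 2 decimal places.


Linearize each sRGB channel c=v/255: c/12.92 if c ≤ 0.04045 else ((c+0.055)/1.055)^2.4
L = 0.2126×R_lin + 0.7152×G_lin + 0.0722×B_lin
Color 1 (157,6,32):
  R=157: 157/255≈0.6157 > 0.04045 → ((0.6157+0.055)/1.055)^2.4 ≈ 0.33716
  G=6: 6/255≈0.0235 ≤ 0.04045 → 0.0235/12.92 ≈ 0.00182
  B=32: 32/255≈0.1255 > 0.04045 → ((0.1255+0.055)/1.055)^2.4 ≈ 0.01444
  L1 = 0.2126×0.33716 + 0.7152×0.00182 + 0.0722×0.01444 ≈ 0.07403
Color 2 (74,183,226):
  R=74: 74/255≈0.2902 > 0.04045 → ((0.2902+0.055)/1.055)^2.4 ≈ 0.06848
  G=183: 183/255≈0.7176 > 0.04045 → ((0.7176+0.055)/1.055)^2.4 ≈ 0.47353
  B=226: 226/255≈0.8863 > 0.04045 → ((0.8863+0.055)/1.055)^2.4 ≈ 0.76052
  L2 = 0.2126×0.06848 + 0.7152×0.47353 + 0.0722×0.76052 ≈ 0.40814
Lighter = 0.40814, Darker = 0.07403
Ratio = (L_lighter + 0.05) / (L_darker + 0.05)
Ratio = (0.40814 + 0.05) / (0.07403 + 0.05) = 0.45814 / 0.12403 ≈ 3.6939
Ratio ≈ 3.69:1


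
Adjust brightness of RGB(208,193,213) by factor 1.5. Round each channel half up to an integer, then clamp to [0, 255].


Multiply each channel by 1.5, round half up, clamp to [0, 255]
R: 208×1.5 = 312 → clamp → 255
G: 193×1.5 = 289.5 → round → 290 → clamp → 255
B: 213×1.5 = 319.5 → round → 320 → clamp → 255
= RGB(255, 255, 255)


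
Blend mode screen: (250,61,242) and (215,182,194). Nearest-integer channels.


Screen: C = 255 - (255-A)×(255-B)/255, rounded to nearest integer
R: 255 - (255-250)×(255-215)/255 = 255 - 200/255 ≈ 255 - 0.784 = 254.216 → 254
G: 255 - (255-61)×(255-182)/255 = 255 - 14162/255 ≈ 255 - 55.537 = 199.463 → 199
B: 255 - (255-242)×(255-194)/255 = 255 - 793/255 ≈ 255 - 3.110 = 251.890 → 252
= RGB(254, 199, 252)


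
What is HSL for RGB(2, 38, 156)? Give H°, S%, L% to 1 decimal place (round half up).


Normalize: R'=2/255≈0.0078, G'=38/255≈0.1490, B'=156/255≈0.6118
Max=156/255, Min=2/255, Δ=Max-Min=154/255
L = (Max+Min)/2 = (156+2)/510 = 158/510 = 0.30980… → L = 31.0%
L ≤ 0.5 → S = Δ/(Max+Min) = 154/(156+2) = 154/158 = 0.97468… → S = 97.5%
(the 1/255 factors cancel in S and H, so raw channel differences can be used)
Max is B' → H = 60 × ((R-G)/Δ + 4) = 60 × ((2-38)/154 + 4)
  -36/154 + 4 = -0.2337… + 4 = 3.7662…
  H = 60 × 3.7662… = 225.974…° → H = 226.0°
= HSL(226.0°, 97.5%, 31.0%)


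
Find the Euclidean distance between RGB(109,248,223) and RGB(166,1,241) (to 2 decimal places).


d = √[(R₁-R₂)² + (G₁-G₂)² + (B₁-B₂)²]
d = √[(109-166)² + (248-1)² + (223-241)²]
d = √[3249 + 61009 + 324]
d = √64582
d ≈ 254.13


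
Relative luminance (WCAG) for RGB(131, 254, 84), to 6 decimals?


Linearize each channel (sRGB transfer function): c = v/255; c_lin = c/12.92 if c ≤ 0.04045, else ((c+0.055)/1.055)^2.4
  R: 131/255 ≈ 0.513725 > 0.04045 → ((0.513725+0.055)/1.055)^2.4 ≈ 0.226966
  G: 254/255 ≈ 0.996078 > 0.04045 → ((0.996078+0.055)/1.055)^2.4 ≈ 0.991102
  B: 84/255 ≈ 0.329412 > 0.04045 → ((0.329412+0.055)/1.055)^2.4 ≈ 0.088656
R_lin = 0.226966, G_lin = 0.991102, B_lin = 0.088656
L = 0.2126×R + 0.7152×G + 0.0722×B
L = 0.2126×0.226966 + 0.7152×0.991102 + 0.0722×0.088656
L ≈ 0.763490


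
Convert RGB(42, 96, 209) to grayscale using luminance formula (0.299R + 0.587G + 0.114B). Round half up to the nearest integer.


Gray = 0.299×R + 0.587×G + 0.114×B
Gray = 0.299×42 + 0.587×96 + 0.114×209
Gray = 12.558 + 56.352 + 23.826
Gray = 92.736 → round half up → 93
Gray = 93


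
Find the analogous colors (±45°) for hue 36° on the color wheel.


Base hue: 36°
Left analog: (36 - 45) mod 360 = 351°
Right analog: (36 + 45) mod 360 = 81°
Analogous hues = 351° and 81°


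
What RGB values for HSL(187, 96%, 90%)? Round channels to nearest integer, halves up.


H=187°, S=0.96, L=0.90
C = (1-|2L-1|)×S = (1-|0.80|)×0.96 = 0.192
H' = H/60 = 187/60 ≈ 3.1167; X = C×(1-|H' mod 2 - 1|) = 0.1696
m = L - C/2 = 0.90 - 0.096 = 0.804
Sector ⌊H'⌋ = 3 → (R',G',B') = (0.0, 0.1696, 0.192)
RGB = ((R'+m)×255, (G'+m)×255, (B'+m)×255) = (205.02, 248.268, 253.98)
Round half up → RGB(205, 248, 254)


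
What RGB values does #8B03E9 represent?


8B → 139 (R)
03 → 3 (G)
E9 → 233 (B)
= RGB(139, 3, 233)


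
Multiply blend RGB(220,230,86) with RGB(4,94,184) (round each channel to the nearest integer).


Multiply: C = A×B/255, rounded to nearest integer
R: 220×4/255 = 880/255 ≈ 3.451 → 3
G: 230×94/255 = 21620/255 ≈ 84.784 → 85
B: 86×184/255 = 15824/255 ≈ 62.055 → 62
= RGB(3, 85, 62)


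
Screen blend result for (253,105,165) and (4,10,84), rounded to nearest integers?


Screen: C = 255 - (255-A)×(255-B)/255, rounded to nearest integer
R: 255 - (255-253)×(255-4)/255 = 255 - 502/255 ≈ 255 - 1.969 = 253.031 → 253
G: 255 - (255-105)×(255-10)/255 = 255 - 36750/255 ≈ 255 - 144.118 = 110.882 → 111
B: 255 - (255-165)×(255-84)/255 = 255 - 15390/255 ≈ 255 - 60.353 = 194.647 → 195
= RGB(253, 111, 195)


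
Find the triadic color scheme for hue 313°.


Triadic: equally spaced at 120° intervals
H1 = 313°
H2 = (313 + 120) mod 360 = 73°
H3 = (313 + 240) mod 360 = 193°
Triadic = 313°, 73°, 193°


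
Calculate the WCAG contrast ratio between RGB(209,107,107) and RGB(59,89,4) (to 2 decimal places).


Linearize each sRGB channel c=v/255: c/12.92 if c ≤ 0.04045 else ((c+0.055)/1.055)^2.4
L = 0.2126×R_lin + 0.7152×G_lin + 0.0722×B_lin
Color 1 (209,107,107):
  R=209: 209/255≈0.8196 > 0.04045 → ((0.8196+0.055)/1.055)^2.4 ≈ 0.63760
  G=107: 107/255≈0.4196 > 0.04045 → ((0.4196+0.055)/1.055)^2.4 ≈ 0.14703
  B=107: 107/255≈0.4196 > 0.04045 → ((0.4196+0.055)/1.055)^2.4 ≈ 0.14703
  L1 = 0.2126×0.63760 + 0.7152×0.14703 + 0.0722×0.14703 ≈ 0.25132
Color 2 (59,89,4):
  R=59: 59/255≈0.2314 > 0.04045 → ((0.2314+0.055)/1.055)^2.4 ≈ 0.04374
  G=89: 89/255≈0.3490 > 0.04045 → ((0.3490+0.055)/1.055)^2.4 ≈ 0.09990
  B=4: 4/255≈0.0157 ≤ 0.04045 → 0.0157/12.92 ≈ 0.00121
  L2 = 0.2126×0.04374 + 0.7152×0.09990 + 0.0722×0.00121 ≈ 0.08083
Lighter = 0.25132, Darker = 0.08083
Ratio = (L_lighter + 0.05) / (L_darker + 0.05)
Ratio = (0.25132 + 0.05) / (0.08083 + 0.05) = 0.30132 / 0.13083 ≈ 2.3031
Ratio ≈ 2.30:1


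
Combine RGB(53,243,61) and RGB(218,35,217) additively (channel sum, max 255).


Additive: each channel = min(255, C₁+C₂)
R: 53+218 = 271 → 255
G: 243+35 = 278 → 255
B: 61+217 = 278 → 255
= RGB(255, 255, 255)


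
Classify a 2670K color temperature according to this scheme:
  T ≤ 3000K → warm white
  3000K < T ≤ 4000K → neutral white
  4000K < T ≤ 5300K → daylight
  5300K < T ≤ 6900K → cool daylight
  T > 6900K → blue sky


Temperature: 2670K
2670K ≤ 3000K → warm white
Classification: warm white


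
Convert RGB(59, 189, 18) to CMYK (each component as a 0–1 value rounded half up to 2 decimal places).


R'=59/255≈0.2314, G'=189/255≈0.7412, B'=18/255≈0.0706
K = 1 - max(R',G',B') = 1 - 189/255 = 66/255 = 0.25882… → 0.26
(1-R'-K)/(1-K) simplifies to (max-R)/max with max = 189:
C = (189-59)/189 = 130/189 = 0.68783… → 0.69
M = (189-189)/189 = 0/189 = 0 → 0.00
Y = (189-18)/189 = 171/189 = 0.90476… → 0.90
= CMYK(0.69, 0.00, 0.90, 0.26)


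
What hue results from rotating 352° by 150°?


New hue = (H + rotation) mod 360
New hue = (352 + 150) mod 360
= 502 mod 360
= 142°


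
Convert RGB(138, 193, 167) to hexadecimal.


R = 138 → 8A (hex)
G = 193 → C1 (hex)
B = 167 → A7 (hex)
Hex = #8AC1A7


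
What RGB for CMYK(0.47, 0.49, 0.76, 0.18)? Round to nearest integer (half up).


R = 255 × (1-C) × (1-K) = 255 × 0.53 × 0.82 = 110.823 → 111
G = 255 × (1-M) × (1-K) = 255 × 0.51 × 0.82 = 106.641 → 107
B = 255 × (1-Y) × (1-K) = 255 × 0.24 × 0.82 = 50.184 → 50
= RGB(111, 107, 50)


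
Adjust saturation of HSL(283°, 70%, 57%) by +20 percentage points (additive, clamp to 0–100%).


Original S = 70%
Adjustment = +20 percentage points
New S = 70 + (20) = 90
Clamp to [0, 100] → 90
= HSL(283°, 90%, 57%)


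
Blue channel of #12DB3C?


Color: #12DB3C
R = 12 = 18
G = DB = 219
B = 3C = 60
Blue = 60


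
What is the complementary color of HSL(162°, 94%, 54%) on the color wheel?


Complement = opposite side of color wheel = hue + 180°
H' = (162 + 180) mod 360 = 342°
S and L unchanged.
= HSL(342°, 94%, 54%)


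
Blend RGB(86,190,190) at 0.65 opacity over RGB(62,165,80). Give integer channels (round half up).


C = α×F + (1-α)×B, with 1-α = 0.35
R: 0.65×86 + 0.35×62 = 55.90 + 21.70 = 77.60 → 78
G: 0.65×190 + 0.35×165 = 123.50 + 57.75 = 181.25 → 181
B: 0.65×190 + 0.35×80 = 123.50 + 28.00 = 151.50 → 152
= RGB(78, 181, 152)


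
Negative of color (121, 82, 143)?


Invert: (255-R, 255-G, 255-B)
R: 255-121 = 134
G: 255-82 = 173
B: 255-143 = 112
= RGB(134, 173, 112)


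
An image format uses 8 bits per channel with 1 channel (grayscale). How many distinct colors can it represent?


Total bits = 8 bits/channel × 1 channels = 8 bits
Distinct colors = 2^8
= 256 colors


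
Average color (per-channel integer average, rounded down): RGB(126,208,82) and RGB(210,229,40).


Midpoint: each channel = ⌊(C₁+C₂)/2⌋
R: ⌊(126+210)/2⌋ = 168
G: ⌊(208+229)/2⌋ = 218
B: ⌊(82+40)/2⌋ = 61
= RGB(168, 218, 61)


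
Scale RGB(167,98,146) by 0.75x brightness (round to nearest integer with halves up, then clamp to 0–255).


Multiply each channel by 0.75, round half up, clamp to [0, 255]
R: 167×0.75 = 125.25 → round → 125
G: 98×0.75 = 73.5 → round → 74
B: 146×0.75 = 109.5 → round → 110
= RGB(125, 74, 110)


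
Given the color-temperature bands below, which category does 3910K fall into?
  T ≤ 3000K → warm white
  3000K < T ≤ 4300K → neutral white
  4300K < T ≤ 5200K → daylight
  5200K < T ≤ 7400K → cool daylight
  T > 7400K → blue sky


Temperature: 3910K
3000K < 3910K ≤ 4300K → neutral white
Classification: neutral white


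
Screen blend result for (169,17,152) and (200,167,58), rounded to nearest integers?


Screen: C = 255 - (255-A)×(255-B)/255, rounded to nearest integer
R: 255 - (255-169)×(255-200)/255 = 255 - 4730/255 ≈ 255 - 18.549 = 236.451 → 236
G: 255 - (255-17)×(255-167)/255 = 255 - 20944/255 ≈ 255 - 82.133 = 172.867 → 173
B: 255 - (255-152)×(255-58)/255 = 255 - 20291/255 ≈ 255 - 79.573 = 175.427 → 175
= RGB(236, 173, 175)


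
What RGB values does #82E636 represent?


82 → 130 (R)
E6 → 230 (G)
36 → 54 (B)
= RGB(130, 230, 54)


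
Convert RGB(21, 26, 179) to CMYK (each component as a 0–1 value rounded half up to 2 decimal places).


R'=21/255≈0.0824, G'=26/255≈0.1020, B'=179/255≈0.7020
K = 1 - max(R',G',B') = 1 - 179/255 = 76/255 = 0.29803… → 0.30
(1-R'-K)/(1-K) simplifies to (max-R)/max with max = 179:
C = (179-21)/179 = 158/179 = 0.88268… → 0.88
M = (179-26)/179 = 153/179 = 0.85474… → 0.85
Y = (179-179)/179 = 0/179 = 0 → 0.00
= CMYK(0.88, 0.85, 0.00, 0.30)


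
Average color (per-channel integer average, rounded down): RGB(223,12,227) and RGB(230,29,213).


Midpoint: each channel = ⌊(C₁+C₂)/2⌋
R: ⌊(223+230)/2⌋ = 226
G: ⌊(12+29)/2⌋ = 20
B: ⌊(227+213)/2⌋ = 220
= RGB(226, 20, 220)


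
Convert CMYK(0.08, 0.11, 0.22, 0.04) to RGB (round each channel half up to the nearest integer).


R = 255 × (1-C) × (1-K) = 255 × 0.92 × 0.96 = 225.216 → 225
G = 255 × (1-M) × (1-K) = 255 × 0.89 × 0.96 = 217.872 → 218
B = 255 × (1-Y) × (1-K) = 255 × 0.78 × 0.96 = 190.944 → 191
= RGB(225, 218, 191)


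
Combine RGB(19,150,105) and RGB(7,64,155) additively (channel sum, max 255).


Additive: each channel = min(255, C₁+C₂)
R: 19+7 = 26 → 26
G: 150+64 = 214 → 214
B: 105+155 = 260 → 255
= RGB(26, 214, 255)


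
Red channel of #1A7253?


Color: #1A7253
R = 1A = 26
G = 72 = 114
B = 53 = 83
Red = 26


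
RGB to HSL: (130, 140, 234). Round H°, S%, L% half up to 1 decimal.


Normalize: R'=130/255≈0.5098, G'=140/255≈0.5490, B'=234/255≈0.9176
Max=234/255, Min=130/255, Δ=Max-Min=104/255
L = (Max+Min)/2 = (234+130)/510 = 364/510 = 0.71372… → L = 71.4%
L > 0.5 → S = Δ/(2-Max-Min) = 104/(510-234-130) = 104/146 = 0.71232… → S = 71.2%
(the 1/255 factors cancel in S and H, so raw channel differences can be used)
Max is B' → H = 60 × ((R-G)/Δ + 4) = 60 × ((130-140)/104 + 4)
  -10/104 + 4 = -0.0961… + 4 = 3.9038…
  H = 60 × 3.9038… = 234.230…° → H = 234.2°
= HSL(234.2°, 71.2%, 71.4%)


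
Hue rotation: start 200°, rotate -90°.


New hue = (H + rotation) mod 360
New hue = (200 -90) mod 360
= 110 mod 360
= 110°


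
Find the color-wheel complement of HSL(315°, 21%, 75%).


Complement = opposite side of color wheel = hue + 180°
H' = (315 + 180) mod 360 = 135°
S and L unchanged.
= HSL(135°, 21%, 75%)


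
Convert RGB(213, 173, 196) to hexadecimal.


R = 213 → D5 (hex)
G = 173 → AD (hex)
B = 196 → C4 (hex)
Hex = #D5ADC4


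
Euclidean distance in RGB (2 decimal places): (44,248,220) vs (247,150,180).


d = √[(R₁-R₂)² + (G₁-G₂)² + (B₁-B₂)²]
d = √[(44-247)² + (248-150)² + (220-180)²]
d = √[41209 + 9604 + 1600]
d = √52413
d ≈ 228.94


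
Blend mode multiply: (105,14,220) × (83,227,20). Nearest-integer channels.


Multiply: C = A×B/255, rounded to nearest integer
R: 105×83/255 = 8715/255 ≈ 34.176 → 34
G: 14×227/255 = 3178/255 ≈ 12.463 → 12
B: 220×20/255 = 4400/255 ≈ 17.255 → 17
= RGB(34, 12, 17)


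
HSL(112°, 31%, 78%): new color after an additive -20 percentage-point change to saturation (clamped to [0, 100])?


Original S = 31%
Adjustment = -20 percentage points
New S = 31 + (-20) = 11
Clamp to [0, 100] → 11
= HSL(112°, 11%, 78%)


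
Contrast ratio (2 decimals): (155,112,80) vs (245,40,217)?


Linearize each sRGB channel c=v/255: c/12.92 if c ≤ 0.04045 else ((c+0.055)/1.055)^2.4
L = 0.2126×R_lin + 0.7152×G_lin + 0.0722×B_lin
Color 1 (155,112,80):
  R=155: 155/255≈0.6078 > 0.04045 → ((0.6078+0.055)/1.055)^2.4 ≈ 0.32778
  G=112: 112/255≈0.4392 > 0.04045 → ((0.4392+0.055)/1.055)^2.4 ≈ 0.16203
  B=80: 80/255≈0.3137 > 0.04045 → ((0.3137+0.055)/1.055)^2.4 ≈ 0.08022
  L1 = 0.2126×0.32778 + 0.7152×0.16203 + 0.0722×0.08022 ≈ 0.19136
Color 2 (245,40,217):
  R=245: 245/255≈0.9608 > 0.04045 → ((0.9608+0.055)/1.055)^2.4 ≈ 0.91310
  G=40: 40/255≈0.1569 > 0.04045 → ((0.1569+0.055)/1.055)^2.4 ≈ 0.02122
  B=217: 217/255≈0.8510 > 0.04045 → ((0.8510+0.055)/1.055)^2.4 ≈ 0.69387
  L2 = 0.2126×0.91310 + 0.7152×0.02122 + 0.0722×0.69387 ≈ 0.25940
Lighter = 0.25940, Darker = 0.19136
Ratio = (L_lighter + 0.05) / (L_darker + 0.05)
Ratio = (0.25940 + 0.05) / (0.19136 + 0.05) = 0.30940 / 0.24136 ≈ 1.2819
Ratio ≈ 1.28:1


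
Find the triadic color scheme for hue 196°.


Triadic: equally spaced at 120° intervals
H1 = 196°
H2 = (196 + 120) mod 360 = 316°
H3 = (196 + 240) mod 360 = 76°
Triadic = 196°, 316°, 76°


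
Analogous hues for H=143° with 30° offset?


Base hue: 143°
Left analog: (143 - 30) mod 360 = 113°
Right analog: (143 + 30) mod 360 = 173°
Analogous hues = 113° and 173°


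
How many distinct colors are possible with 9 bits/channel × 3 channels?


Total bits = 9 bits/channel × 3 channels = 27 bits
Distinct colors = 2^27
= 134,217,728 colors


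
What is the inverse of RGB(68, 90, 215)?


Invert: (255-R, 255-G, 255-B)
R: 255-68 = 187
G: 255-90 = 165
B: 255-215 = 40
= RGB(187, 165, 40)


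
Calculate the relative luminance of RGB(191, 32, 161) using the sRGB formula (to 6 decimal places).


Linearize each channel (sRGB transfer function): c = v/255; c_lin = c/12.92 if c ≤ 0.04045, else ((c+0.055)/1.055)^2.4
  R: 191/255 ≈ 0.749020 > 0.04045 → ((0.749020+0.055)/1.055)^2.4 ≈ 0.520996
  G: 32/255 ≈ 0.125490 > 0.04045 → ((0.125490+0.055)/1.055)^2.4 ≈ 0.014444
  B: 161/255 ≈ 0.631373 > 0.04045 → ((0.631373+0.055)/1.055)^2.4 ≈ 0.356400
R_lin = 0.520996, G_lin = 0.014444, B_lin = 0.356400
L = 0.2126×R + 0.7152×G + 0.0722×B
L = 0.2126×0.520996 + 0.7152×0.014444 + 0.0722×0.356400
L ≈ 0.146826


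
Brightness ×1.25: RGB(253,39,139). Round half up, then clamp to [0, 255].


Multiply each channel by 1.25, round half up, clamp to [0, 255]
R: 253×1.25 = 316.25 → round → 316 → clamp → 255
G: 39×1.25 = 48.75 → round → 49
B: 139×1.25 = 173.75 → round → 174
= RGB(255, 49, 174)


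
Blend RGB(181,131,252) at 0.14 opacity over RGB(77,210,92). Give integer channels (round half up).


C = α×F + (1-α)×B, with 1-α = 0.86
R: 0.14×181 + 0.86×77 = 25.34 + 66.22 = 91.56 → 92
G: 0.14×131 + 0.86×210 = 18.34 + 180.60 = 198.94 → 199
B: 0.14×252 + 0.86×92 = 35.28 + 79.12 = 114.40 → 114
= RGB(92, 199, 114)


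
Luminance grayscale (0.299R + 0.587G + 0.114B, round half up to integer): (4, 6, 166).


Gray = 0.299×R + 0.587×G + 0.114×B
Gray = 0.299×4 + 0.587×6 + 0.114×166
Gray = 1.196 + 3.522 + 18.924
Gray = 23.642 → round half up → 24
Gray = 24


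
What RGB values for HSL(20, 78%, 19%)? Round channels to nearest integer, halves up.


H=20°, S=0.78, L=0.19
C = (1-|2L-1|)×S = (1-|-0.62|)×0.78 = 0.2964
H' = H/60 = 20/60 ≈ 0.3333; X = C×(1-|H' mod 2 - 1|) = 0.0988
m = L - C/2 = 0.19 - 0.1482 = 0.0418
Sector ⌊H'⌋ = 0 → (R',G',B') = (0.2964, 0.0988, 0.0)
RGB = ((R'+m)×255, (G'+m)×255, (B'+m)×255) = (86.241, 35.853, 10.659)
Round half up → RGB(86, 36, 11)


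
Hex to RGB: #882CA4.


88 → 136 (R)
2C → 44 (G)
A4 → 164 (B)
= RGB(136, 44, 164)


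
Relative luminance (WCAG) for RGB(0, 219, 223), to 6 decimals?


Linearize each channel (sRGB transfer function): c = v/255; c_lin = c/12.92 if c ≤ 0.04045, else ((c+0.055)/1.055)^2.4
  R: 0/255 ≈ 0.000000 ≤ 0.04045 → 0.000000/12.92 ≈ 0.000000
  G: 219/255 ≈ 0.858824 > 0.04045 → ((0.858824+0.055)/1.055)^2.4 ≈ 0.708376
  B: 223/255 ≈ 0.874510 > 0.04045 → ((0.874510+0.055)/1.055)^2.4 ≈ 0.737910
R_lin = 0.000000, G_lin = 0.708376, B_lin = 0.737910
L = 0.2126×R + 0.7152×G + 0.0722×B
L = 0.2126×0.000000 + 0.7152×0.708376 + 0.0722×0.737910
L ≈ 0.559907


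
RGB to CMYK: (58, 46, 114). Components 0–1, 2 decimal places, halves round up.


R'=58/255≈0.2275, G'=46/255≈0.1804, B'=114/255≈0.4471
K = 1 - max(R',G',B') = 1 - 114/255 = 141/255 = 0.55294… → 0.55
(1-R'-K)/(1-K) simplifies to (max-R)/max with max = 114:
C = (114-58)/114 = 56/114 = 0.49122… → 0.49
M = (114-46)/114 = 68/114 = 0.59649… → 0.60
Y = (114-114)/114 = 0/114 = 0 → 0.00
= CMYK(0.49, 0.60, 0.00, 0.55)


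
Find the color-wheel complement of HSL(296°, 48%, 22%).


Complement = opposite side of color wheel = hue + 180°
H' = (296 + 180) mod 360 = 116°
S and L unchanged.
= HSL(116°, 48%, 22%)


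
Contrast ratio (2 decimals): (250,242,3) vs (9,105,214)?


Linearize each sRGB channel c=v/255: c/12.92 if c ≤ 0.04045 else ((c+0.055)/1.055)^2.4
L = 0.2126×R_lin + 0.7152×G_lin + 0.0722×B_lin
Color 1 (250,242,3):
  R=250: 250/255≈0.9804 > 0.04045 → ((0.9804+0.055)/1.055)^2.4 ≈ 0.95597
  G=242: 242/255≈0.9490 > 0.04045 → ((0.9490+0.055)/1.055)^2.4 ≈ 0.88792
  B=3: 3/255≈0.0118 ≤ 0.04045 → 0.0118/12.92 ≈ 0.00091
  L1 = 0.2126×0.95597 + 0.7152×0.88792 + 0.0722×0.00091 ≈ 0.83835
Color 2 (9,105,214):
  R=9: 9/255≈0.0353 ≤ 0.04045 → 0.0353/12.92 ≈ 0.00273
  G=105: 105/255≈0.4118 > 0.04045 → ((0.4118+0.055)/1.055)^2.4 ≈ 0.14126
  B=214: 214/255≈0.8392 > 0.04045 → ((0.8392+0.055)/1.055)^2.4 ≈ 0.67244
  L2 = 0.2126×0.00273 + 0.7152×0.14126 + 0.0722×0.67244 ≈ 0.15016
Lighter = 0.83835, Darker = 0.15016
Ratio = (L_lighter + 0.05) / (L_darker + 0.05)
Ratio = (0.83835 + 0.05) / (0.15016 + 0.05) = 0.88835 / 0.20016 ≈ 4.4381
Ratio ≈ 4.44:1


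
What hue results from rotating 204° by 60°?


New hue = (H + rotation) mod 360
New hue = (204 + 60) mod 360
= 264 mod 360
= 264°


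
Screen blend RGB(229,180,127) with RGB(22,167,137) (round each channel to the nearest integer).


Screen: C = 255 - (255-A)×(255-B)/255, rounded to nearest integer
R: 255 - (255-229)×(255-22)/255 = 255 - 6058/255 ≈ 255 - 23.757 = 231.243 → 231
G: 255 - (255-180)×(255-167)/255 = 255 - 6600/255 ≈ 255 - 25.882 = 229.118 → 229
B: 255 - (255-127)×(255-137)/255 = 255 - 15104/255 ≈ 255 - 59.231 = 195.769 → 196
= RGB(231, 229, 196)


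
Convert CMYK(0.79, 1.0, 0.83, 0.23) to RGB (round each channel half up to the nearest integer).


R = 255 × (1-C) × (1-K) = 255 × 0.21 × 0.77 = 41.2335 → 41
G = 255 × (1-M) × (1-K) = 255 × 0.00 × 0.77 = 0
B = 255 × (1-Y) × (1-K) = 255 × 0.17 × 0.77 = 33.3795 → 33
= RGB(41, 0, 33)


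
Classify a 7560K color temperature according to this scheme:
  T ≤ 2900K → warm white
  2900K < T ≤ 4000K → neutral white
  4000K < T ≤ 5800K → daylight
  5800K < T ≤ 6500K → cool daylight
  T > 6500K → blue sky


Temperature: 7560K
7560K > 6500K → blue sky
Classification: blue sky
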